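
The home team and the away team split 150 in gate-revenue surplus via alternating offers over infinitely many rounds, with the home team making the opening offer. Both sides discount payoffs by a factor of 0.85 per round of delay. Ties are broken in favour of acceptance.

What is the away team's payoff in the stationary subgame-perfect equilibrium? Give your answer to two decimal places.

68.92

In a stationary SPE each proposer offers the other exactly their discounted continuation value.
If the home team keeps x when proposing and the away team keeps y when proposing, then x = 150 − 0.85y and y = 150 − 0.85x.
Solving: x = 150(1 − 0.85) / (1 − 0.85·0.85) = 22.5 / 0.2775 ≈ 81.0811.
The away team gets 150 − 81.0811 ≈ 68.9189.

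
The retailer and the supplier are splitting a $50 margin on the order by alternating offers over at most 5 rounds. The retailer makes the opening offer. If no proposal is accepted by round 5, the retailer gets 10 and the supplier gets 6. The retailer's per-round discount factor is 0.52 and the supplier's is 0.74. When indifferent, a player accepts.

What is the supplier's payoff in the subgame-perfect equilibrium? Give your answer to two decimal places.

25.48

Solve by backward induction from round 5.
Round 5 (the retailer proposes): the supplier gets 6 if talks fail, so the retailer offers 6 and keeps 44.
Round 4 (the supplier proposes): the retailer can get 44 next round, worth 0.52 × 44 = 22.88 now. The supplier offers 22.88 and keeps 50 − 22.88 = 27.12.
Round 3 (the retailer proposes): the supplier can get 27.12 next round, worth 0.74 × 27.12 = 20.0688 now; the retailer offers that and keeps 29.9312.
Round 2 (the supplier proposes): the retailer can get 29.9312 next round, worth 0.52 × 29.9312 = 15.564224 now, so the supplier offers 15.564224, keeping 34.435776.
Round 1 (the retailer proposes): the supplier can get 34.435776 next round, worth 0.74 × 34.435776 = 25.48247424 now. The retailer offers 25.48247424 and keeps 50 − 25.48247424 = 24.51752576.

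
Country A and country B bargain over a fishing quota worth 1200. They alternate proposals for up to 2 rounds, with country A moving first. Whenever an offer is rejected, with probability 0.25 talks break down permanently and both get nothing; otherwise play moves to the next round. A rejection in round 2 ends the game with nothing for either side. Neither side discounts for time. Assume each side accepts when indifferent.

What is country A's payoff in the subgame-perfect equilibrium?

300

Round 2 (country B proposes): rejection yields 0 for country A; country B offers 0 and keeps 1200.
Round 1 (country A proposes): rejecting gives country B an expected 0.75 × 1200 = 900; country A offers that and keeps 300.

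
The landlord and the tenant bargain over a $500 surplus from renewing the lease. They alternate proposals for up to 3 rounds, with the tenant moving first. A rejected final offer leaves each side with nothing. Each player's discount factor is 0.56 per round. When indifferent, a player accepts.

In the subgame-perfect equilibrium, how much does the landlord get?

By backward induction:
Round 3 (the tenant proposes): the landlord will accept anything ≥ 0, so the tenant offers 0 and keeps 500.
Round 2 (the landlord proposes): the tenant can get 500 next round, worth 0.56 × 500 = 280 now. The landlord offers 280 and keeps 500 − 280 = 220.
Round 1 (the tenant proposes): the landlord can get 220 next round, worth 0.56 × 220 = 123.2 now. The tenant offers 123.2 and keeps 500 − 123.2 = 376.8.

123.2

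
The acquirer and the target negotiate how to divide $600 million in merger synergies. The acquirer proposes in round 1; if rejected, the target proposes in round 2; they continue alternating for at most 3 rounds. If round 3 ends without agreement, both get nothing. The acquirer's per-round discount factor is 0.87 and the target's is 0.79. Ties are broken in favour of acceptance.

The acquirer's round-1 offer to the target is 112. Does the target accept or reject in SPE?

Work out the target's continuation value if the offer is rejected.
Round 3 (the acquirer proposes): the target will accept anything ≥ 0, so the acquirer offers 0 and keeps 600.
Round 2 (the target proposes): the acquirer can get 600 next round, worth 0.87 × 600 = 522 now, so the target offers 522, keeping 78.
So by rejecting in round 1, the target gets 78 next round, worth 0.79 × 78 = 61.62 now.
Offer 112 ≥ 61.62, so the target accepts.

Accept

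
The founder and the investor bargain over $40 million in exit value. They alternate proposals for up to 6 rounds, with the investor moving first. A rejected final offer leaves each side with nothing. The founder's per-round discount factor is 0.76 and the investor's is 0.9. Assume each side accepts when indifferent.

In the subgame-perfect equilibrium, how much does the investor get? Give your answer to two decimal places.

20.66

Round 6 (the founder proposes): the investor will accept anything ≥ 0, so the founder offers 0 and keeps 40.
Round 5 (the investor proposes): the founder can get 40 next round, worth 0.76 × 40 = 30.4 now; the investor offers that and keeps 9.6.
Round 4 (the founder proposes): the investor can get 9.6 next round, worth 0.9 × 9.6 = 8.64 now; the founder offers that and keeps 31.36.
Round 3 (the investor proposes): the founder can get 31.36 next round, worth 0.76 × 31.36 = 23.8336 now. The investor offers 23.8336 and keeps 40 − 23.8336 = 16.1664.
Round 2 (the founder proposes): the investor can get 16.1664 next round, worth 0.9 × 16.1664 = 14.54976 now. The founder offers 14.54976 and keeps 40 − 14.54976 = 25.45024.
Round 1 (the investor proposes): the founder can get 25.45024 next round, worth 0.76 × 25.45024 = 19.3421824 now, so the investor offers 19.3421824, keeping 20.6578176.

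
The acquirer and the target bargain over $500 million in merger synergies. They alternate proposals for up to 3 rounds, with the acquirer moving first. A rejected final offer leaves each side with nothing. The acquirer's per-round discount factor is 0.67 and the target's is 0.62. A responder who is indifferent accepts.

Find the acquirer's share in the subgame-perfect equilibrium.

397.7

Work backward from the last round.
Round 3 (the acquirer proposes): the target will accept anything ≥ 0, so the acquirer offers 0 and keeps 500.
Round 2 (the target proposes): the acquirer can get 500 next round, worth 0.67 × 500 = 335 now; the target offers that and keeps 165.
Round 1 (the acquirer proposes): the target can get 165 next round, worth 0.62 × 165 = 102.3 now. The acquirer offers 102.3 and keeps 500 − 102.3 = 397.7.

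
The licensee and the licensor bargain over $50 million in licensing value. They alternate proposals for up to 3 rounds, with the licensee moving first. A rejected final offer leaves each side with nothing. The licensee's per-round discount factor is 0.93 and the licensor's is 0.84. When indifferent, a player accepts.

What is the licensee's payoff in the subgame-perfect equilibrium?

47.06

Round 3 (the licensee proposes): the licensor will accept anything ≥ 0, so the licensee offers 0 and keeps 50.
Round 2 (the licensor proposes): the licensee can get 50 next round, worth 0.93 × 50 = 46.5 now, so the licensor offers 46.5, keeping 3.5.
Round 1 (the licensee proposes): the licensor can get 3.5 next round, worth 0.84 × 3.5 = 2.94 now, so the licensee offers 2.94, keeping 47.06.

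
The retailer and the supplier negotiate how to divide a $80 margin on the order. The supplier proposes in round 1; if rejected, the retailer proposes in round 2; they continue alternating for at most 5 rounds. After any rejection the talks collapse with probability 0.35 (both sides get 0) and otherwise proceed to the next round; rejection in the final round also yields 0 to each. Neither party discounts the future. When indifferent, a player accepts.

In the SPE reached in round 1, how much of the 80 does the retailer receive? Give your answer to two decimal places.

By backward induction:
Round 5 (the supplier proposes): rejection yields 0 for the retailer; the supplier offers 0 and keeps 80.
Round 4 (the retailer proposes): rejecting gives the supplier an expected 0.65 × 80 = 52, so the retailer offers 52, keeping 28.
Round 3 (the supplier proposes): rejecting gives the retailer an expected 0.65 × 28 = 18.2, so the supplier offers 18.2, keeping 61.8.
Round 2 (the retailer proposes): rejecting gives the supplier an expected 0.65 × 61.8 = 40.17; the retailer offers that and keeps 39.83.
Round 1 (the supplier proposes): rejecting gives the retailer an expected 0.65 × 39.83 = 25.8895. The supplier offers 25.8895 and keeps 80 − 25.8895 = 54.1105.

25.89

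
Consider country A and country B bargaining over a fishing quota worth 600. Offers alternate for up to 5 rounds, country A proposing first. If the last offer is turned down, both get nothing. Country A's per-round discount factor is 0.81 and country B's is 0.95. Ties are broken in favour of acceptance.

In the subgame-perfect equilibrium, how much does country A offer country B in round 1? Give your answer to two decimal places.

191.64

Round 5 (country A proposes): country B will accept anything ≥ 0, so country A offers 0 and keeps 600.
Round 4 (country B proposes): country A can get 600 next round, worth 0.81 × 600 = 486 now; country B offers that and keeps 114.
Round 3 (country A proposes): country B can get 114 next round, worth 0.95 × 114 = 108.3 now. Country A offers 108.3 and keeps 600 − 108.3 = 491.7.
Round 2 (country B proposes): country A can get 491.7 next round, worth 0.81 × 491.7 = 398.277 now. Country B offers 398.277 and keeps 600 − 398.277 = 201.723.
Round 1 (country A proposes): country B can get 201.723 next round, worth 0.95 × 201.723 = 191.63685 now. Country A offers 191.63685 and keeps 600 − 191.63685 = 408.36315.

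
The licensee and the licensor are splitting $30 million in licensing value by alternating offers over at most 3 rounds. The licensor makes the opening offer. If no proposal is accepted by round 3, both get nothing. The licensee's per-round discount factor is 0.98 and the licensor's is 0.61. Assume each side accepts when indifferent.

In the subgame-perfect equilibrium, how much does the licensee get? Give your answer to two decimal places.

Round 3 (the licensor proposes): rejection yields 0 for the licensee; the licensor offers 0 and keeps 30.
Round 2 (the licensee proposes): the licensor can get 30 next round, worth 0.61 × 30 = 18.3 now; the licensee offers that and keeps 11.7.
Round 1 (the licensor proposes): the licensee can get 11.7 next round, worth 0.98 × 11.7 = 11.466 now. The licensor offers 11.466 and keeps 30 − 11.466 = 18.534.

11.47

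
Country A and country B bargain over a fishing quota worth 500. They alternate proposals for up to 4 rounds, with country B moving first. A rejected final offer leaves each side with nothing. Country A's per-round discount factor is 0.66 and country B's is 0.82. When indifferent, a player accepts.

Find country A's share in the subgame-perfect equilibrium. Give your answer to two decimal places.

238.00

By backward induction:
Round 4 (country A proposes): rejection yields 0 for country B; country A offers 0 and keeps 500.
Round 3 (country B proposes): country A can get 500 next round, worth 0.66 × 500 = 330 now, so country B offers 330, keeping 170.
Round 2 (country A proposes): country B can get 170 next round, worth 0.82 × 170 = 139.4 now, so country A offers 139.4, keeping 360.6.
Round 1 (country B proposes): country A can get 360.6 next round, worth 0.66 × 360.6 = 237.996 now, so country B offers 237.996, keeping 262.004.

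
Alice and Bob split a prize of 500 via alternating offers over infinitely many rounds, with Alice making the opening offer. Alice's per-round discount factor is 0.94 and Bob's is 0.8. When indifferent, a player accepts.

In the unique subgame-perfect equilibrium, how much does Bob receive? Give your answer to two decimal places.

96.77

Let x be Alice's share when Alice proposes and y be Bob's share when Bob proposes.
Bob accepts iff offered ≥ 0.8·y, so x = 500 − 0.8y. Symmetrically y = 500 − 0.94x.
Substituting: x = 500 − 0.8(500 − 0.94x), giving x(1 − 0.94·0.8) = 500(1 − 0.8).
So x = 500 × 0.2 / 0.248 ≈ 403.2258, and Bob receives 500 − x ≈ 96.7742.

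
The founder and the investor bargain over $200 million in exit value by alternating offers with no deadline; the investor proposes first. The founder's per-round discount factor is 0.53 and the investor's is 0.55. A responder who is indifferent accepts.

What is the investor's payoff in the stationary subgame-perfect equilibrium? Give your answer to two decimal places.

Let x be the investor's share when the investor proposes and y be the founder's share when the founder proposes.
The founder accepts iff offered ≥ 0.53·y, so x = 200 − 0.53y. Symmetrically y = 200 − 0.55x.
Substituting: x = 200 − 0.53(200 − 0.55x), giving x(1 − 0.55·0.53) = 200(1 − 0.53).
So x = 200 × 0.47 / 0.7085 ≈ 132.6747, and the founder receives 200 − x ≈ 67.3253.

132.67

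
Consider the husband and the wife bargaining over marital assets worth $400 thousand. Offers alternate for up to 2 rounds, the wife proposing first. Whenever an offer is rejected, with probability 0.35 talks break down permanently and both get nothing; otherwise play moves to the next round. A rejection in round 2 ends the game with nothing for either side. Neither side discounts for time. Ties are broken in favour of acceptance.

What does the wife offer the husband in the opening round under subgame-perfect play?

By backward induction:
Round 2 (the husband proposes): the wife will accept anything ≥ 0, so the husband offers 0 and keeps 400.
Round 1 (the wife proposes): rejecting gives the husband an expected 0.65 × 400 = 260. The wife offers 260 and keeps 400 − 260 = 140.

260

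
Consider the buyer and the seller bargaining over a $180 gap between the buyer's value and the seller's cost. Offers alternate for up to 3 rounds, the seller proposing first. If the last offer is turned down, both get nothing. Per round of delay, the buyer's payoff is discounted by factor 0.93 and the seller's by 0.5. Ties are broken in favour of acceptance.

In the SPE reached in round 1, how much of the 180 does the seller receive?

96.3

Round 3 (the seller proposes): the buyer will accept anything ≥ 0, so the seller offers 0 and keeps 180.
Round 2 (the buyer proposes): the seller can get 180 next round, worth 0.5 × 180 = 90 now. The buyer offers 90 and keeps 180 − 90 = 90.
Round 1 (the seller proposes): the buyer can get 90 next round, worth 0.93 × 90 = 83.7 now, so the seller offers 83.7, keeping 96.3.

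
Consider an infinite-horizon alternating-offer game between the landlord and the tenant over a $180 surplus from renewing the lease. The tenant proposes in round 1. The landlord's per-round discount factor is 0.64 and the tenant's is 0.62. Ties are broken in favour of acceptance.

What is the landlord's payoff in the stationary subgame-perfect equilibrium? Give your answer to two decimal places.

When the tenant proposes, the landlord accepts any offer worth at least 0.64 times what the landlord would get by proposing next round; and vice versa.
This gives x = 180 − 0.64y and y = 180 − 0.62x, where x and y are each side's share when it proposes.
Hence (1 − 0.64·0.62)x = 180(1 − 0.64), i.e. 0.6032·x = 64.8.
x ≈ 107.4271; the landlord's share is 180 − x ≈ 72.5729.

72.57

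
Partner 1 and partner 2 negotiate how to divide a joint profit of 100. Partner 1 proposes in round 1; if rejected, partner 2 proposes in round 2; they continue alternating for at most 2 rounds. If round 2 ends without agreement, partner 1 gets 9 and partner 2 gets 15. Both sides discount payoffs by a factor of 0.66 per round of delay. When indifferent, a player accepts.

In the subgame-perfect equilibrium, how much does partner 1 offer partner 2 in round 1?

Round 2 (partner 2 proposes): partner 1 gets 9 if talks fail, so partner 2 offers 9 and keeps 91.
Round 1 (partner 1 proposes): partner 2 can get 91 next round, worth 0.66 × 91 = 60.06 now, so partner 1 offers 60.06, keeping 39.94.

60.06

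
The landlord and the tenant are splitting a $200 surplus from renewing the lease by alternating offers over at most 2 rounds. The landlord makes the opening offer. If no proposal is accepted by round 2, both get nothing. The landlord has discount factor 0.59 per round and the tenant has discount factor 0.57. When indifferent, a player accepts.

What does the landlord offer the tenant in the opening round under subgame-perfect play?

114

Round 2 (the tenant proposes): rejection yields 0 for the landlord; the tenant offers 0 and keeps 200.
Round 1 (the landlord proposes): the tenant can get 200 next round, worth 0.57 × 200 = 114 now, so the landlord offers 114, keeping 86.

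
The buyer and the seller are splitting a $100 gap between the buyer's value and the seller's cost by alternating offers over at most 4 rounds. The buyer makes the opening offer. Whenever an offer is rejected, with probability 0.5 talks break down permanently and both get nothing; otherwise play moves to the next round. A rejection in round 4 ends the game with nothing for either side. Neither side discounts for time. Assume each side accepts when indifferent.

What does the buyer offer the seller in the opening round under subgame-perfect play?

Round 4 (the seller proposes): the buyer will accept anything ≥ 0, so the seller offers 0 and keeps 100.
Round 3 (the buyer proposes): rejecting gives the seller an expected 0.5 × 100 = 50; the buyer offers that and keeps 50.
Round 2 (the seller proposes): rejecting gives the buyer an expected 0.5 × 50 = 25; the seller offers that and keeps 75.
Round 1 (the buyer proposes): rejecting gives the seller an expected 0.5 × 75 = 37.5; the buyer offers that and keeps 62.5.

37.5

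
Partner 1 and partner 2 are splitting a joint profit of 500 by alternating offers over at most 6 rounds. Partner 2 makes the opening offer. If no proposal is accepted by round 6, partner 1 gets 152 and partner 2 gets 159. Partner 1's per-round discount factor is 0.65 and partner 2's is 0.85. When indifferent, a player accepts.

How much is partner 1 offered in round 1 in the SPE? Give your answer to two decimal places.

Solve by backward induction from round 6.
Round 6 (partner 1 proposes): partner 2 gets 159 if talks fail, so partner 1 offers 159 and keeps 341.
Round 5 (partner 2 proposes): partner 1 can get 341 next round, worth 0.65 × 341 = 221.65 now; partner 2 offers that and keeps 278.35.
Round 4 (partner 1 proposes): partner 2 can get 278.35 next round, worth 0.85 × 278.35 = 236.5975 now. Partner 1 offers 236.5975 and keeps 500 − 236.5975 = 263.4025.
Round 3 (partner 2 proposes): partner 1 can get 263.4025 next round, worth 0.65 × 263.4025 = 171.211625 now, so partner 2 offers 171.211625, keeping 328.788375.
Round 2 (partner 1 proposes): partner 2 can get 328.788375 next round, worth 0.85 × 328.788375 = 279.47011875 now. Partner 1 offers 279.47011875 and keeps 500 − 279.47011875 = 220.52988125.
Round 1 (partner 2 proposes): partner 1 can get 220.52988125 next round, worth 0.65 × 220.52988125 = 143.3444228125 now; partner 2 offers that and keeps 356.6555771875.

143.34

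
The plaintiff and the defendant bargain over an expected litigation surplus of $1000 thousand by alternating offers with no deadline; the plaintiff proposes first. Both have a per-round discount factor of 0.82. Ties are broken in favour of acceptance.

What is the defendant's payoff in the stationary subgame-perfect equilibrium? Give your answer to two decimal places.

In a stationary SPE each proposer offers the other exactly their discounted continuation value.
If the plaintiff keeps x when proposing and the defendant keeps y when proposing, then x = 1000 − 0.82y and y = 1000 − 0.82x.
Solving: x = 1000(1 − 0.82) / (1 − 0.82·0.82) = 180 / 0.3276 ≈ 549.4505.
The defendant gets 1000 − 549.4505 ≈ 450.5495.

450.55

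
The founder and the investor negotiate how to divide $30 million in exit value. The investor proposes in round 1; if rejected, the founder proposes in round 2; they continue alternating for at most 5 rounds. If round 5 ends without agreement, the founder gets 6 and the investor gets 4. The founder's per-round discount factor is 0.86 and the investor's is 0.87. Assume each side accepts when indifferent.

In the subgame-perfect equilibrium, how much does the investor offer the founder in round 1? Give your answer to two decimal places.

Round 5 (the investor proposes): the founder gets 6 if talks fail, so the investor offers 6 and keeps 24.
Round 4 (the founder proposes): the investor can get 24 next round, worth 0.87 × 24 = 20.88 now; the founder offers that and keeps 9.12.
Round 3 (the investor proposes): the founder can get 9.12 next round, worth 0.86 × 9.12 = 7.8432 now; the investor offers that and keeps 22.1568.
Round 2 (the founder proposes): the investor can get 22.1568 next round, worth 0.87 × 22.1568 = 19.276416 now; the founder offers that and keeps 10.723584.
Round 1 (the investor proposes): the founder can get 10.723584 next round, worth 0.86 × 10.723584 = 9.22228224 now; the investor offers that and keeps 20.77771776.

9.22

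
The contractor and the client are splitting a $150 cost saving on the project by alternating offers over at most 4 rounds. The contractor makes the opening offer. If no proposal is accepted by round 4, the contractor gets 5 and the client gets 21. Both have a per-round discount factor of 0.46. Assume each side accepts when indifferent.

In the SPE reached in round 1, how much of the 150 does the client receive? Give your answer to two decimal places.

By backward induction:
Round 4 (the client proposes): the contractor gets 5 if talks fail, so the client offers 5 and keeps 145.
Round 3 (the contractor proposes): the client can get 145 next round, worth 0.46 × 145 = 66.7 now, so the contractor offers 66.7, keeping 83.3.
Round 2 (the client proposes): the contractor can get 83.3 next round, worth 0.46 × 83.3 = 38.318 now, so the client offers 38.318, keeping 111.682.
Round 1 (the contractor proposes): the client can get 111.682 next round, worth 0.46 × 111.682 = 51.37372 now, so the contractor offers 51.37372, keeping 98.62628.

51.37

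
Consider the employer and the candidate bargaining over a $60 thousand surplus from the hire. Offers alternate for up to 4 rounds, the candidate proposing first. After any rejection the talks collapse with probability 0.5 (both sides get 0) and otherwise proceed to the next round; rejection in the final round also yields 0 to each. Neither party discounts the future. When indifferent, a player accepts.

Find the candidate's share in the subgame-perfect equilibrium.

Round 4 (the employer proposes): rejection yields 0 for the candidate; the employer offers 0 and keeps 60.
Round 3 (the candidate proposes): rejecting gives the employer an expected 0.5 × 60 = 30; the candidate offers that and keeps 30.
Round 2 (the employer proposes): rejecting gives the candidate an expected 0.5 × 30 = 15, so the employer offers 15, keeping 45.
Round 1 (the candidate proposes): rejecting gives the employer an expected 0.5 × 45 = 22.5. The candidate offers 22.5 and keeps 60 − 22.5 = 37.5.

37.5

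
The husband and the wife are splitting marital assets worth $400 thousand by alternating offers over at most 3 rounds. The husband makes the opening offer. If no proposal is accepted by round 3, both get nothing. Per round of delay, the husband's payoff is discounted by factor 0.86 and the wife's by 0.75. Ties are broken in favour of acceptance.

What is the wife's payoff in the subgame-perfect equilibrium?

Solve by backward induction from round 3.
Round 3 (the husband proposes): the wife will accept anything ≥ 0, so the husband offers 0 and keeps 400.
Round 2 (the wife proposes): the husband can get 400 next round, worth 0.86 × 400 = 344 now. The wife offers 344 and keeps 400 − 344 = 56.
Round 1 (the husband proposes): the wife can get 56 next round, worth 0.75 × 56 = 42 now. The husband offers 42 and keeps 400 − 42 = 358.

42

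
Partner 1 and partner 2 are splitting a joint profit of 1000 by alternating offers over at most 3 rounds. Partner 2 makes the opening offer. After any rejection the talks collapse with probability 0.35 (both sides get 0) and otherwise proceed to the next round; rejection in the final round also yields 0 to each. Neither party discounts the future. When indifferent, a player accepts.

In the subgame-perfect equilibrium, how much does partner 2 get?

Round 3 (partner 2 proposes): partner 1 will accept anything ≥ 0, so partner 2 offers 0 and keeps 1000.
Round 2 (partner 1 proposes): rejecting gives partner 2 an expected 0.65 × 1000 = 650; partner 1 offers that and keeps 350.
Round 1 (partner 2 proposes): rejecting gives partner 1 an expected 0.65 × 350 = 227.5. Partner 2 offers 227.5 and keeps 1000 − 227.5 = 772.5.

772.5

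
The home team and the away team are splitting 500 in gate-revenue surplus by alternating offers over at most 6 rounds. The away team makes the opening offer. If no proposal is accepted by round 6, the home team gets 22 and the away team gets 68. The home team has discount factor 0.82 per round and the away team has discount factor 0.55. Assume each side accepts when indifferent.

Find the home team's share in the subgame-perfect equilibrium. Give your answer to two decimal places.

339.76

Round 6 (the home team proposes): the away team gets 68 if talks fail, so the home team offers 68 and keeps 432.
Round 5 (the away team proposes): the home team can get 432 next round, worth 0.82 × 432 = 354.24 now, so the away team offers 354.24, keeping 145.76.
Round 4 (the home team proposes): the away team can get 145.76 next round, worth 0.55 × 145.76 = 80.168 now; the home team offers that and keeps 419.832.
Round 3 (the away team proposes): the home team can get 419.832 next round, worth 0.82 × 419.832 = 344.26224 now; the away team offers that and keeps 155.73776.
Round 2 (the home team proposes): the away team can get 155.73776 next round, worth 0.55 × 155.73776 = 85.655768 now, so the home team offers 85.655768, keeping 414.344232.
Round 1 (the away team proposes): the home team can get 414.344232 next round, worth 0.82 × 414.344232 = 339.76227024 now, so the away team offers 339.76227024, keeping 160.23772976.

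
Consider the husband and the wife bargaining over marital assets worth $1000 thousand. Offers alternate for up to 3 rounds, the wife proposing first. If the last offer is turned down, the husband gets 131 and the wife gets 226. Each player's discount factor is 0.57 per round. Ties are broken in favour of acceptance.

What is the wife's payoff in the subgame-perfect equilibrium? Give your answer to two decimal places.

712.34

Work backward from the last round.
Round 3 (the wife proposes): the husband gets 131 if talks fail, so the wife offers 131 and keeps 869.
Round 2 (the husband proposes): the wife can get 869 next round, worth 0.57 × 869 = 495.33 now. The husband offers 495.33 and keeps 1000 − 495.33 = 504.67.
Round 1 (the wife proposes): the husband can get 504.67 next round, worth 0.57 × 504.67 = 287.6619 now. The wife offers 287.6619 and keeps 1000 − 287.6619 = 712.3381.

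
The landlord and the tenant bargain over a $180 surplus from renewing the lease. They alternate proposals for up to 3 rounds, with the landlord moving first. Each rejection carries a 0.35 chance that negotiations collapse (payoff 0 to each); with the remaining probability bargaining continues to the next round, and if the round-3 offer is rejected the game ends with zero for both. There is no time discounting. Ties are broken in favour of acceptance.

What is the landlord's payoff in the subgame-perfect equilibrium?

Round 3 (the landlord proposes): the tenant will accept anything ≥ 0, so the landlord offers 0 and keeps 180.
Round 2 (the tenant proposes): rejecting gives the landlord an expected 0.65 × 180 = 117; the tenant offers that and keeps 63.
Round 1 (the landlord proposes): rejecting gives the tenant an expected 0.65 × 63 = 40.95. The landlord offers 40.95 and keeps 180 − 40.95 = 139.05.

139.05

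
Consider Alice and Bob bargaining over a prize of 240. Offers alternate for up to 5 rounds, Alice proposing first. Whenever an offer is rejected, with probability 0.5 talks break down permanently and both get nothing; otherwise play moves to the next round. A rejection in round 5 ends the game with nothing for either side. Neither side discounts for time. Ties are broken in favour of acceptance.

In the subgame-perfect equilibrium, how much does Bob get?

75

By backward induction:
Round 5 (Alice proposes): rejection yields 0 for Bob; Alice offers 0 and keeps 240.
Round 4 (Bob proposes): rejecting gives Alice an expected 0.5 × 240 = 120, so Bob offers 120, keeping 120.
Round 3 (Alice proposes): rejecting gives Bob an expected 0.5 × 120 = 60; Alice offers that and keeps 180.
Round 2 (Bob proposes): rejecting gives Alice an expected 0.5 × 180 = 90; Bob offers that and keeps 150.
Round 1 (Alice proposes): rejecting gives Bob an expected 0.5 × 150 = 75. Alice offers 75 and keeps 240 − 75 = 165.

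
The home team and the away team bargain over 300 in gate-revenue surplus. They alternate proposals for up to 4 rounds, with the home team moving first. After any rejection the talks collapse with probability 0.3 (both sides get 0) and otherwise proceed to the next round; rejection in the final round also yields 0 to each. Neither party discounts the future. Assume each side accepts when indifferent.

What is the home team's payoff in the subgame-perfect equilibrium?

By backward induction:
Round 4 (the away team proposes): the home team will accept anything ≥ 0, so the away team offers 0 and keeps 300.
Round 3 (the home team proposes): rejecting gives the away team an expected 0.7 × 300 = 210; the home team offers that and keeps 90.
Round 2 (the away team proposes): rejecting gives the home team an expected 0.7 × 90 = 63, so the away team offers 63, keeping 237.
Round 1 (the home team proposes): rejecting gives the away team an expected 0.7 × 237 = 165.9. The home team offers 165.9 and keeps 300 − 165.9 = 134.1.

134.1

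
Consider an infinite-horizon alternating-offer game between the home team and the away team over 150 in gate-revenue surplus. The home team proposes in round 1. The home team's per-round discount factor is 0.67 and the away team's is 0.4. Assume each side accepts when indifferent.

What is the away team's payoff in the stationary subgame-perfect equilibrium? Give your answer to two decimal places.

When the home team proposes, the away team accepts any offer worth at least 0.4 times what the away team would get by proposing next round; and vice versa.
This gives x = 150 − 0.4y and y = 150 − 0.67x, where x and y are each side's share when it proposes.
Hence (1 − 0.4·0.67)x = 150(1 − 0.4), i.e. 0.732·x = 90.
x ≈ 122.9508; the away team's share is 150 − x ≈ 27.0492.

27.05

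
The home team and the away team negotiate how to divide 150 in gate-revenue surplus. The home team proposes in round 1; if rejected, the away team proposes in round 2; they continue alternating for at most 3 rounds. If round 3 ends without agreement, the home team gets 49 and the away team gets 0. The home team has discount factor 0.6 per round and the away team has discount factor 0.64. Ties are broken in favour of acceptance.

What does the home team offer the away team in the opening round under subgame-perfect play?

38.4

Round 3 (the home team proposes): rejection yields 0 for the away team; the home team offers 0 and keeps 150.
Round 2 (the away team proposes): the home team can get 150 next round, worth 0.6 × 150 = 90 now. The away team offers 90 and keeps 150 − 90 = 60.
Round 1 (the home team proposes): the away team can get 60 next round, worth 0.64 × 60 = 38.4 now; the home team offers that and keeps 111.6.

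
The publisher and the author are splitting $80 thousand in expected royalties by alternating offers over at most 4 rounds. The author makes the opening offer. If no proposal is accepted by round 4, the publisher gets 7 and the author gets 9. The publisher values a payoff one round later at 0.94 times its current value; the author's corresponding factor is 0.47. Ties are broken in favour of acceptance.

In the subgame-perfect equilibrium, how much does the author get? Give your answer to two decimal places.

10.66

Round 4 (the publisher proposes): the author gets 9 if talks fail, so the publisher offers 9 and keeps 71.
Round 3 (the author proposes): the publisher can get 71 next round, worth 0.94 × 71 = 66.74 now. The author offers 66.74 and keeps 80 − 66.74 = 13.26.
Round 2 (the publisher proposes): the author can get 13.26 next round, worth 0.47 × 13.26 = 6.2322 now; the publisher offers that and keeps 73.7678.
Round 1 (the author proposes): the publisher can get 73.7678 next round, worth 0.94 × 73.7678 = 69.341732 now, so the author offers 69.341732, keeping 10.658268.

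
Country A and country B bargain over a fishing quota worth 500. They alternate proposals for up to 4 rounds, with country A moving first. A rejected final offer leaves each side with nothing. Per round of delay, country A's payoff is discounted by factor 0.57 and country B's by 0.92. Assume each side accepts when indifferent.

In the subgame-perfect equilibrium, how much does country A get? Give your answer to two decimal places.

Work backward from the last round.
Round 4 (country B proposes): rejection yields 0 for country A; country B offers 0 and keeps 500.
Round 3 (country A proposes): country B can get 500 next round, worth 0.92 × 500 = 460 now. Country A offers 460 and keeps 500 − 460 = 40.
Round 2 (country B proposes): country A can get 40 next round, worth 0.57 × 40 = 22.8 now; country B offers that and keeps 477.2.
Round 1 (country A proposes): country B can get 477.2 next round, worth 0.92 × 477.2 = 439.024 now; country A offers that and keeps 60.976.

60.98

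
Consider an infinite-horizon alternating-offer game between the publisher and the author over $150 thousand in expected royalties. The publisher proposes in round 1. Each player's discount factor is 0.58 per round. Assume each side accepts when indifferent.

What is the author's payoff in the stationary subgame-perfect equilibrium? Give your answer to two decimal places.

55.06

Let x be the publisher's share when the publisher proposes and y be the author's share when the author proposes.
The author accepts iff offered ≥ 0.58·y, so x = 150 − 0.58y. Symmetrically y = 150 − 0.58x.
Substituting: x = 150 − 0.58(150 − 0.58x), giving x(1 − 0.58·0.58) = 150(1 − 0.58).
So x = 150 × 0.42 / 0.6636 ≈ 94.9367, and the author receives 150 − x ≈ 55.0633.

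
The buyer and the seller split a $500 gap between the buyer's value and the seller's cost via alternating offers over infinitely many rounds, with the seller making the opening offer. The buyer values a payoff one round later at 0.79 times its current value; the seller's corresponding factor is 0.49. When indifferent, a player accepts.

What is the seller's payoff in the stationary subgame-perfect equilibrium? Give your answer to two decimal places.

171.32

When the seller proposes, the buyer accepts any offer worth at least 0.79 times what the buyer would get by proposing next round; and vice versa.
This gives x = 500 − 0.79y and y = 500 − 0.49x, where x and y are each side's share when it proposes.
Hence (1 − 0.79·0.49)x = 500(1 − 0.79), i.e. 0.6129·x = 105.
x ≈ 171.3167; the buyer's share is 500 − x ≈ 328.6833.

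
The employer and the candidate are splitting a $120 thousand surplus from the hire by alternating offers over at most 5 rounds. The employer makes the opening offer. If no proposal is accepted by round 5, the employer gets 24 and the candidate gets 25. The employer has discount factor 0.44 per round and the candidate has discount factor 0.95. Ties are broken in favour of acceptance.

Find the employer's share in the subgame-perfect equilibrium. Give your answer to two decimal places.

By backward induction:
Round 5 (the employer proposes): the candidate gets 25 if talks fail, so the employer offers 25 and keeps 95.
Round 4 (the candidate proposes): the employer can get 95 next round, worth 0.44 × 95 = 41.8 now, so the candidate offers 41.8, keeping 78.2.
Round 3 (the employer proposes): the candidate can get 78.2 next round, worth 0.95 × 78.2 = 74.29 now, so the employer offers 74.29, keeping 45.71.
Round 2 (the candidate proposes): the employer can get 45.71 next round, worth 0.44 × 45.71 = 20.1124 now. The candidate offers 20.1124 and keeps 120 − 20.1124 = 99.8876.
Round 1 (the employer proposes): the candidate can get 99.8876 next round, worth 0.95 × 99.8876 = 94.89322 now, so the employer offers 94.89322, keeping 25.10678.

25.11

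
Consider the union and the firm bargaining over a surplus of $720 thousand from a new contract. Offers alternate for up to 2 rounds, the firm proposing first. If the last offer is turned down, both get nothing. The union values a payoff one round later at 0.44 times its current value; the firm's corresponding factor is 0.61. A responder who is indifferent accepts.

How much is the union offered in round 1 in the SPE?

316.8

Round 2 (the union proposes): the firm will accept anything ≥ 0, so the union offers 0 and keeps 720.
Round 1 (the firm proposes): the union can get 720 next round, worth 0.44 × 720 = 316.8 now, so the firm offers 316.8, keeping 403.2.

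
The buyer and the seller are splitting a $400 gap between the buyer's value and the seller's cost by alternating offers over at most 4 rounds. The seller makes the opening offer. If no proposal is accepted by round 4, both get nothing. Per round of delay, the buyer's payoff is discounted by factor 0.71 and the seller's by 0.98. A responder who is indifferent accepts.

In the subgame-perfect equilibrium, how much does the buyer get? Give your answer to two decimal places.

Round 4 (the buyer proposes): the seller will accept anything ≥ 0, so the buyer offers 0 and keeps 400.
Round 3 (the seller proposes): the buyer can get 400 next round, worth 0.71 × 400 = 284 now; the seller offers that and keeps 116.
Round 2 (the buyer proposes): the seller can get 116 next round, worth 0.98 × 116 = 113.68 now. The buyer offers 113.68 and keeps 400 − 113.68 = 286.32.
Round 1 (the seller proposes): the buyer can get 286.32 next round, worth 0.71 × 286.32 = 203.2872 now. The seller offers 203.2872 and keeps 400 − 203.2872 = 196.7128.

203.29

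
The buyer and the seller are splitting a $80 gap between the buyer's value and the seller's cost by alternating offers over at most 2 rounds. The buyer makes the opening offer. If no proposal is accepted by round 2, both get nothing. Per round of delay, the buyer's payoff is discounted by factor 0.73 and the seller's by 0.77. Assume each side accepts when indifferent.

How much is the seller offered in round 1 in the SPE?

61.6

Round 2 (the seller proposes): the buyer will accept anything ≥ 0, so the seller offers 0 and keeps 80.
Round 1 (the buyer proposes): the seller can get 80 next round, worth 0.77 × 80 = 61.6 now. The buyer offers 61.6 and keeps 80 − 61.6 = 18.4.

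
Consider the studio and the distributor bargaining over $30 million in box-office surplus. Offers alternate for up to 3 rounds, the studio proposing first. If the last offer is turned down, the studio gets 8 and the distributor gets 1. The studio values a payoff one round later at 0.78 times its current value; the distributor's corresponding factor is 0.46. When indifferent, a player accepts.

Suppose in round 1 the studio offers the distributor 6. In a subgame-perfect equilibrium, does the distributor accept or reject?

Work out the distributor's continuation value if the offer is rejected.
Round 3 (the studio proposes): the distributor gets 1 if talks fail, so the studio offers 1 and keeps 29.
Round 2 (the distributor proposes): the studio can get 29 next round, worth 0.78 × 29 = 22.62 now, so the distributor offers 22.62, keeping 7.38.
So by rejecting in round 1, the distributor gets 7.38 next round, worth 0.46 × 7.38 = 3.3948 now.
Offer 6 ≥ 3.3948, so the distributor accepts.

Accept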